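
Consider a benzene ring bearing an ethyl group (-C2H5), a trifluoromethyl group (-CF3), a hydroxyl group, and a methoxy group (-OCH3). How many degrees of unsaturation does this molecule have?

Atom tally by fragment:
  benzene ring core → C:6 H:6
  (− 4 ring H displaced by substituents)
  + C2H5 → C:2 H:5
  + CF3 → C:1 F:3
  + OH → O:1 H:1
  + OCH3 → C:1 H:3 O:1
Element totals:
  C: 10
  H: 11
  F: 3
  O: 2
Molecular formula: C10H11F3O2.
DoU = (2C + 2 + N − H − X) / 2 = (2·10 + 2 + 0 − 11 − 3) / 2 = 4.

4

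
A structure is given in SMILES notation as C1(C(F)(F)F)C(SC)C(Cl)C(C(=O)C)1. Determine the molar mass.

246.67 g/mol

Atom tally by fragment:
  cyclobutane ring core → C:4 H:8
  (− 4 ring H displaced by substituents)
  + CF3 → C:1 F:3
  + SCH3 → C:1 H:3 S:1
  + Cl → Cl:1
  + COCH3 → C:2 H:3 O:1
Element totals:
  C: 8
  H: 10
  Cl: 1
  F: 3
  O: 1
  S: 1
Molecular formula: C8H10ClF3OS.
  M = 8(12.011) + 10(1.008) + 35.45 + 3(18.998) + 15.999 + 32.06
    = 96.088 + 10.080 + 35.450 + 56.994 + 15.999 + 32.060 = 246.671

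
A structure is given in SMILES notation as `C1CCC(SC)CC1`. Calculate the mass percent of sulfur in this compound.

24.61%

Atom tally by fragment:
  cyclohexane ring core → C:6 H:12
  (− 1 ring H displaced by substituents)
  + SCH3 → C:1 H:3 S:1
Element totals:
  C: 7
  H: 14
  S: 1
Molecular formula: C7H14S.
Molar mass = 130.249 g/mol.
Mass from S: 1 × 32.06 = 32.060 g/mol.
%S = 32.060 / 130.249 × 100 = 24.61%.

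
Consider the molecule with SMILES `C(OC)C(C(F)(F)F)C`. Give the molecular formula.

C5H9F3O

Atom tally by fragment:
  CH3OCH2 → C:2 H:5 O:1
  CH(CF3) → C:2 H:1 F:3
  CH3 → C:1 H:3
Element totals:
  C: 5
  H: 9
  F: 3
  O: 1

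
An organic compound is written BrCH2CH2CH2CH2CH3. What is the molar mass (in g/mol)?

Atom tally by fragment:
  BrCH2 → C:1 H:2 Br:1
  CH2 → C:1 H:2
  CH2 → C:1 H:2
  CH2 → C:1 H:2
  CH3 → C:1 H:3
Element totals:
  C: 5
  H: 11
  Br: 1
Molecular formula: C5H11Br.
  M = 5(12.011) + 11(1.008) + 79.904
    = 60.055 + 11.088 + 79.904 = 151.047

151.05 g/mol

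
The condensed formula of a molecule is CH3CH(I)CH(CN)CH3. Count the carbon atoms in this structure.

5

Atom tally by fragment:
  CH3 → C:1 H:3
  CH(I) → C:1 H:1 I:1
  CH(CN) → C:2 H:1 N:1
  CH3 → C:1 H:3
Element totals:
  C: 5
  H: 8
  I: 1
  N: 1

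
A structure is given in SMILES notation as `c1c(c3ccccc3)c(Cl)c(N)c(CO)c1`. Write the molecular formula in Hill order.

Atom tally by fragment:
  benzene ring core → C:6 H:6
  (− 4 ring H displaced by substituents)
  + C6H5 → C:6 H:5
  + Cl → Cl:1
  + NH2 → N:1 H:2
  + CH2OH → C:1 H:3 O:1
Element totals:
  C: 13
  H: 12
  Cl: 1
  N: 1
  O: 1

C13H12ClNO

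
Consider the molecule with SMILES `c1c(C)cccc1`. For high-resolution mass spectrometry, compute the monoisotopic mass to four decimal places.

92.0626

Atom tally by fragment:
  benzene ring core → C:6 H:6
  (− 1 ring H displaced by substituents)
  + CH3 → C:1 H:3
Element totals:
  C: 7
  H: 8
Molecular formula: C7H8.
  M = 7(12.0) + 8(1.007825)
    = 84.000000 + 8.062600 = 92.062600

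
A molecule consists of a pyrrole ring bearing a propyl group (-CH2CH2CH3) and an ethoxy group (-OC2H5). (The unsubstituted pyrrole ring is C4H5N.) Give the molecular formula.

C9H15NO

Atom tally by fragment:
  pyrrole ring core → C:4 H:5 N:1
  (− 2 ring H displaced by substituents)
  + CH2CH2CH3 → C:3 H:7
  + OC2H5 → C:2 H:5 O:1
Element totals:
  C: 9
  H: 15
  N: 1
  O: 1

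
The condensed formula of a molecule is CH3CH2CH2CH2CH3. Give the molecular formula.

Atom tally by fragment:
  CH3 → C:1 H:3
  CH2 → C:1 H:2
  CH2 → C:1 H:2
  CH2 → C:1 H:2
  CH3 → C:1 H:3
Element totals:
  C: 5
  H: 12

C5H12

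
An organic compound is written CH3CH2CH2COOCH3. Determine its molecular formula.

Element totals:
  C: 5
  H: 10
  O: 2

C5H10O2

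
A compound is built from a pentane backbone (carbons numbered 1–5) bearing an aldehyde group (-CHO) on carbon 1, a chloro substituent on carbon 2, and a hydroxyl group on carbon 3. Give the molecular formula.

Atom tally by fragment:
  OHCCH2 → C:2 H:3 O:1
  CH(Cl) → C:1 H:1 Cl:1
  CH(OH) → C:1 H:2 O:1
  CH2 → C:1 H:2
  CH3 → C:1 H:3
Element totals:
  C: 6
  H: 11
  Cl: 1
  O: 2

C6H11ClO2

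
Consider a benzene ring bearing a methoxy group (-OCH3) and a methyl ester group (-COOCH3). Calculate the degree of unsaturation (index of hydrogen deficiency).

Atom tally by fragment:
  benzene ring core → C:6 H:6
  (− 2 ring H displaced by substituents)
  + OCH3 → C:1 H:3 O:1
  + COOCH3 → C:2 H:3 O:2
Element totals:
  C: 9
  H: 10
  O: 3
Molecular formula: C9H10O3.
DoU = (2C + 2 + N − H − X) / 2 = (2·9 + 2 + 0 − 10 − 0) / 2 = 5.

5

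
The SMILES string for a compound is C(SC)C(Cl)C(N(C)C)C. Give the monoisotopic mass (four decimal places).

181.0692

Atom tally by fragment:
  CH3SCH2 → C:2 H:5 S:1
  CH(Cl) → C:1 H:1 Cl:1
  CH(N(CH3)2) → C:3 H:7 N:1
  CH3 → C:1 H:3
Element totals:
  C: 7
  H: 16
  Cl: 1
  N: 1
  S: 1
Molecular formula: C7H16ClNS.
  M = 7(12.0) + 16(1.007825) + 34.968853 + 14.003074 + 31.972071
    = 84.000000 + 16.125200 + 34.968853 + 14.003074 + 31.972071 = 181.069198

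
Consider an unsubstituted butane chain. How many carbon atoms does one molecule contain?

Atom tally by fragment:
  CH3 → C:1 H:3
  CH2 → C:1 H:2
  CH2 → C:1 H:2
  CH3 → C:1 H:3
Element totals:
  C: 4
  H: 10

4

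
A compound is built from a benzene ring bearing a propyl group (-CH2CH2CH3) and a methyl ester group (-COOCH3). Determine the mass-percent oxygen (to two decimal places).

Atom tally by fragment:
  benzene ring core → C:6 H:6
  (− 2 ring H displaced by substituents)
  + CH2CH2CH3 → C:3 H:7
  + COOCH3 → C:2 H:3 O:2
Element totals:
  C: 11
  H: 14
  O: 2
Molecular formula: C11H14O2.
Molar mass = 178.231 g/mol.
Mass from O: 2 × 15.999 = 31.998 g/mol.
%O = 31.998 / 178.231 × 100 = 17.95%.

17.95%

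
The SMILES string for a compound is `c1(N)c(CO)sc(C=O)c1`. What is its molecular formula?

C6H7NO2S

Atom tally by fragment:
  thiophene ring core → C:4 H:4 S:1
  (− 3 ring H displaced by substituents)
  + NH2 → N:1 H:2
  + CH2OH → C:1 H:3 O:1
  + CHO → C:1 H:1 O:1
Element totals:
  C: 6
  H: 7
  N: 1
  O: 2
  S: 1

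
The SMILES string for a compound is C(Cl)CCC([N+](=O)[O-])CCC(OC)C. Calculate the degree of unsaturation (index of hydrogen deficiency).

1

Atom tally by fragment:
  ClCH2 → C:1 H:2 Cl:1
  CH2 → C:1 H:2
  CH2 → C:1 H:2
  CH(NO2) → C:1 H:1 N:1 O:2
  CH2 → C:1 H:2
  CH2 → C:1 H:2
  CH(OCH3) → C:2 H:4 O:1
  CH3 → C:1 H:3
Element totals:
  C: 9
  H: 18
  Cl: 1
  N: 1
  O: 3
Molecular formula: C9H18ClNO3.
DoU = (2C + 2 + N − H − X) / 2 = (2·9 + 2 + 1 − 18 − 1) / 2 = 1.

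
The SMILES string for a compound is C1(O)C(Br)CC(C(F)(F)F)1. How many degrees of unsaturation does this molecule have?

1

Atom tally by fragment:
  cyclobutane ring core → C:4 H:8
  (− 3 ring H displaced by substituents)
  + OH → O:1 H:1
  + Br → Br:1
  + CF3 → C:1 F:3
Element totals:
  C: 5
  H: 6
  Br: 1
  F: 3
  O: 1
Molecular formula: C5H6BrF3O.
DoU = (2C + 2 + N − H − X) / 2 = (2·5 + 2 + 0 − 6 − 4) / 2 = 1.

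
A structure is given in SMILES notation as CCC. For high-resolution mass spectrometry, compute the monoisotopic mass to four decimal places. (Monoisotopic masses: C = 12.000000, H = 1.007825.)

Atom tally by fragment:
  CH3 → C:1 H:3
  CH2 → C:1 H:2
  CH3 → C:1 H:3
Element totals:
  C: 3
  H: 8
Molecular formula: C3H8.
  M = 3(12.0) + 8(1.007825)
    = 36.000000 + 8.062600 = 44.062600

44.0626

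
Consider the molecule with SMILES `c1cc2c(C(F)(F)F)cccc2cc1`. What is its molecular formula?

C11H7F3

Atom tally by fragment:
  naphthalene ring system core → C:10 H:8
  (− 1 ring H displaced by substituents)
  + CF3 → C:1 F:3
Element totals:
  C: 11
  H: 7
  F: 3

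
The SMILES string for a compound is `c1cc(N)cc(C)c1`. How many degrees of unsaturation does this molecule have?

4

Atom tally by fragment:
  benzene ring core → C:6 H:6
  (− 2 ring H displaced by substituents)
  + NH2 → N:1 H:2
  + CH3 → C:1 H:3
Element totals:
  C: 7
  H: 9
  N: 1
Molecular formula: C7H9N.
DoU = (2C + 2 + N − H − X) / 2 = (2·7 + 2 + 1 − 9 − 0) / 2 = 4.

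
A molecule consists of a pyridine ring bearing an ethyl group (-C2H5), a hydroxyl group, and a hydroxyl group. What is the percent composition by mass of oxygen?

22.99%

Atom tally by fragment:
  pyridine ring core → C:5 H:5 N:1
  (− 3 ring H displaced by substituents)
  + C2H5 → C:2 H:5
  + OH → O:1 H:1
  + OH → O:1 H:1
Element totals:
  C: 7
  H: 9
  N: 1
  O: 2
Molecular formula: C7H9NO2.
Molar mass = 139.154 g/mol.
Mass from O: 2 × 15.999 = 31.998 g/mol.
%O = 31.998 / 139.154 × 100 = 22.99%.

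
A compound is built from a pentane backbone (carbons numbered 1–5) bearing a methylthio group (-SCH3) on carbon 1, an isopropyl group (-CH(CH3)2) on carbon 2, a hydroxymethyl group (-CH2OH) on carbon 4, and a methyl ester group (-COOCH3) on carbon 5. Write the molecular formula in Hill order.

C12H24O3S

Atom tally by fragment:
  CH3SCH2 → C:2 H:5 S:1
  CH(CH(CH3)2) → C:4 H:8
  CH2 → C:1 H:2
  CH(CH2OH) → C:2 H:4 O:1
  CH2COOCH3 → C:3 H:5 O:2
Element totals:
  C: 12
  H: 24
  O: 3
  S: 1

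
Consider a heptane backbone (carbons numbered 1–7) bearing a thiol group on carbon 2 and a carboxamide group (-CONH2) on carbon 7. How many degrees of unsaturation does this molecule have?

Atom tally by fragment:
  CH3 → C:1 H:3
  CH(SH) → C:1 H:2 S:1
  CH2 → C:1 H:2
  CH2 → C:1 H:2
  CH2 → C:1 H:2
  CH2 → C:1 H:2
  CH2CONH2 → C:2 H:4 O:1 N:1
Element totals:
  C: 8
  H: 17
  N: 1
  O: 1
  S: 1
Molecular formula: C8H17NOS.
DoU = (2C + 2 + N − H − X) / 2 = (2·8 + 2 + 1 − 17 − 0) / 2 = 1.

1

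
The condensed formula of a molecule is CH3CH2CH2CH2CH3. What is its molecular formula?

C5H12

Atom tally by fragment:
  CH3 → C:1 H:3
  CH2 → C:1 H:2
  CH2 → C:1 H:2
  CH2 → C:1 H:2
  CH3 → C:1 H:3
Element totals:
  C: 5
  H: 12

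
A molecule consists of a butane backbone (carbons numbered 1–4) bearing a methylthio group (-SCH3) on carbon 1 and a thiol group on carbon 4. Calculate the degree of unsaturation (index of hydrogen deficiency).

0

Atom tally by fragment:
  CH3SCH2 → C:2 H:5 S:1
  CH2 → C:1 H:2
  CH2 → C:1 H:2
  CH2SH → C:1 H:3 S:1
Element totals:
  C: 5
  H: 12
  S: 2
Molecular formula: C5H12S2.
DoU = (2C + 2 + N − H − X) / 2 = (2·5 + 2 + 0 − 12 − 0) / 2 = 0.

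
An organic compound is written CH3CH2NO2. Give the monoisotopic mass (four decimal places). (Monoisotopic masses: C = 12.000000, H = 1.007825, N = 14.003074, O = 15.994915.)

75.0320

Element totals:
  C: 2
  H: 5
  N: 1
  O: 2
Molecular formula: C2H5NO2.
  M = 2(12.0) + 5(1.007825) + 14.003074 + 2(15.994915)
    = 24.000000 + 5.039125 + 14.003074 + 31.989830 = 75.032029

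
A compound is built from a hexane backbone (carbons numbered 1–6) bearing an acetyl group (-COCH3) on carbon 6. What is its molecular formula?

Atom tally by fragment:
  CH3 → C:1 H:3
  CH2 → C:1 H:2
  CH2 → C:1 H:2
  CH2 → C:1 H:2
  CH2 → C:1 H:2
  CH2COCH3 → C:3 H:5 O:1
Element totals:
  C: 8
  H: 16
  O: 1

C8H16O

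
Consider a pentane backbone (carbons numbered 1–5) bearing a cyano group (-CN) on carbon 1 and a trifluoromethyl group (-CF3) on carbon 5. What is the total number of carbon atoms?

Atom tally by fragment:
  NCCH2 → C:2 H:2 N:1
  CH2 → C:1 H:2
  CH2 → C:1 H:2
  CH2 → C:1 H:2
  CH2CF3 → C:2 H:2 F:3
Element totals:
  C: 7
  H: 10
  F: 3
  N: 1

7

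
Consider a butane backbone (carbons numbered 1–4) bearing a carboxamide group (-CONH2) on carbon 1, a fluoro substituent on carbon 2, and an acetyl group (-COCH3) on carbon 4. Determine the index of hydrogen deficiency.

2

Atom tally by fragment:
  H2NOCCH2 → C:2 H:4 O:1 N:1
  CH(F) → C:1 H:1 F:1
  CH2 → C:1 H:2
  CH2COCH3 → C:3 H:5 O:1
Element totals:
  C: 7
  H: 12
  F: 1
  N: 1
  O: 2
Molecular formula: C7H12FNO2.
DoU = (2C + 2 + N − H − X) / 2 = (2·7 + 2 + 1 − 12 − 1) / 2 = 2.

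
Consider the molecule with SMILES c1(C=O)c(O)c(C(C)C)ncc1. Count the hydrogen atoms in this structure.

11

Atom tally by fragment:
  pyridine ring core → C:5 H:5 N:1
  (− 3 ring H displaced by substituents)
  + CHO → C:1 H:1 O:1
  + OH → O:1 H:1
  + CH(CH3)2 → C:3 H:7
Element totals:
  C: 9
  H: 11
  N: 1
  O: 2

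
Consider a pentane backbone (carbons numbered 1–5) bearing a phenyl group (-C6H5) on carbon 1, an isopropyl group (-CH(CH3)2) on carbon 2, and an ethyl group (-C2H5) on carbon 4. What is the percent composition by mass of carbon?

Atom tally by fragment:
  C6H5CH2 → C:7 H:7
  CH(CH(CH3)2) → C:4 H:8
  CH2 → C:1 H:2
  CH(C2H5) → C:3 H:6
  CH3 → C:1 H:3
Element totals:
  C: 16
  H: 26
Molecular formula: C16H26.
Molar mass = 218.384 g/mol.
Mass from C: 16 × 12.011 = 192.176 g/mol.
%C = 192.176 / 218.384 × 100 = 88.00%.

88.00%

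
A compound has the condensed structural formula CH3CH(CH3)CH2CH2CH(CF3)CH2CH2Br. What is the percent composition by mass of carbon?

Atom tally by fragment:
  CH3 → C:1 H:3
  CH(CH3) → C:2 H:4
  CH2 → C:1 H:2
  CH2 → C:1 H:2
  CH(CF3) → C:2 H:1 F:3
  CH2 → C:1 H:2
  CH2Br → C:1 H:2 Br:1
Element totals:
  C: 9
  H: 16
  Br: 1
  F: 3
Molecular formula: C9H16BrF3.
Molar mass = 261.125 g/mol.
Mass from C: 9 × 12.011 = 108.099 g/mol.
%C = 108.099 / 261.125 × 100 = 41.40%.

41.40%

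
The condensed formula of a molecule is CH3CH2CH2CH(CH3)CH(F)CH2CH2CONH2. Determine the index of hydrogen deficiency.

Atom tally by fragment:
  CH3 → C:1 H:3
  CH2 → C:1 H:2
  CH2 → C:1 H:2
  CH(CH3) → C:2 H:4
  CH(F) → C:1 H:1 F:1
  CH2 → C:1 H:2
  CH2CONH2 → C:2 H:4 O:1 N:1
Element totals:
  C: 9
  H: 18
  F: 1
  N: 1
  O: 1
Molecular formula: C9H18FNO.
DoU = (2C + 2 + N − H − X) / 2 = (2·9 + 2 + 1 − 18 − 1) / 2 = 1.

1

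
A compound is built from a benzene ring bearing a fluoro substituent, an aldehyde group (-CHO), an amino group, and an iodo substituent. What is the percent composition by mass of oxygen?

6.04%

Atom tally by fragment:
  benzene ring core → C:6 H:6
  (− 4 ring H displaced by substituents)
  + F → F:1
  + CHO → C:1 H:1 O:1
  + NH2 → N:1 H:2
  + I → I:1
Element totals:
  C: 7
  H: 5
  F: 1
  I: 1
  N: 1
  O: 1
Molecular formula: C7H5FINO.
Molar mass = 265.025 g/mol.
Mass from O: 1 × 15.999 = 15.999 g/mol.
%O = 15.999 / 265.025 × 100 = 6.04%.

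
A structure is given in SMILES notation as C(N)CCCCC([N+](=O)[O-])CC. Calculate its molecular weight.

Atom tally by fragment:
  H2NCH2 → C:1 H:4 N:1
  CH2 → C:1 H:2
  CH2 → C:1 H:2
  CH2 → C:1 H:2
  CH2 → C:1 H:2
  CH(NO2) → C:1 H:1 N:1 O:2
  CH2 → C:1 H:2
  CH3 → C:1 H:3
Element totals:
  C: 8
  H: 18
  N: 2
  O: 2
Molecular formula: C8H18N2O2.
  M = 8(12.011) + 18(1.008) + 2(14.007) + 2(15.999)
    = 96.088 + 18.144 + 28.014 + 31.998 = 174.244

174.24 g/mol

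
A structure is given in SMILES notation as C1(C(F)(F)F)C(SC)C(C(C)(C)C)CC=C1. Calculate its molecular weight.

Atom tally by fragment:
  cyclohexene ring core → C:6 H:10
  (− 3 ring H displaced by substituents)
  + CF3 → C:1 F:3
  + SCH3 → C:1 H:3 S:1
  + C(CH3)3 → C:4 H:9
Element totals:
  C: 12
  H: 19
  F: 3
  S: 1
Molecular formula: C12H19F3S.
  M = 12(12.011) + 19(1.008) + 3(18.998) + 32.06
    = 144.132 + 19.152 + 56.994 + 32.060 = 252.338

252.34 g/mol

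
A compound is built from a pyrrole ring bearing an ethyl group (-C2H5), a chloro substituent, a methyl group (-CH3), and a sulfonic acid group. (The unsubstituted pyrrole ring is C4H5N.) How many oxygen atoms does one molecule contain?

Atom tally by fragment:
  pyrrole ring core → C:4 H:5 N:1
  (− 4 ring H displaced by substituents)
  + C2H5 → C:2 H:5
  + Cl → Cl:1
  + CH3 → C:1 H:3
  + SO3H → S:1 O:3 H:1
Element totals:
  C: 7
  H: 10
  Cl: 1
  N: 1
  O: 3
  S: 1

3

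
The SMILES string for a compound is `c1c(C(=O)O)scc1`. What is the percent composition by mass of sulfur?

25.02%

Atom tally by fragment:
  thiophene ring core → C:4 H:4 S:1
  (− 1 ring H displaced by substituents)
  + COOH → C:1 H:1 O:2
Element totals:
  C: 5
  H: 4
  O: 2
  S: 1
Molecular formula: C5H4O2S.
Molar mass = 128.145 g/mol.
Mass from S: 1 × 32.06 = 32.060 g/mol.
%S = 32.060 / 128.145 × 100 = 25.02%.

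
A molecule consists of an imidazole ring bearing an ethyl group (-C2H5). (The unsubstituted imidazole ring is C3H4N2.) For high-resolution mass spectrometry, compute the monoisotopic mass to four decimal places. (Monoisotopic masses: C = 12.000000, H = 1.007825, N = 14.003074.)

96.0687

Atom tally by fragment:
  imidazole ring core → C:3 H:4 N:2
  (− 1 ring H displaced by substituents)
  + C2H5 → C:2 H:5
Element totals:
  C: 5
  H: 8
  N: 2
Molecular formula: C5H8N2.
  M = 5(12.0) + 8(1.007825) + 2(14.003074)
    = 60.000000 + 8.062600 + 28.006148 = 96.068748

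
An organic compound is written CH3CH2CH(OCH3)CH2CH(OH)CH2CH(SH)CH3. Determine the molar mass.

192.32 g/mol

Element totals:
  C: 9
  H: 20
  O: 2
  S: 1
Molecular formula: C9H20O2S.
  M = 9(12.011) + 20(1.008) + 2(15.999) + 32.06
    = 108.099 + 20.160 + 31.998 + 32.060 = 192.317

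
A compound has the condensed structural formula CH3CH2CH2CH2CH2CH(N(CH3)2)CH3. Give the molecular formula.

C9H21N

Atom tally by fragment:
  CH3 → C:1 H:3
  CH2 → C:1 H:2
  CH2 → C:1 H:2
  CH2 → C:1 H:2
  CH2 → C:1 H:2
  CH(N(CH3)2) → C:3 H:7 N:1
  CH3 → C:1 H:3
Element totals:
  C: 9
  H: 21
  N: 1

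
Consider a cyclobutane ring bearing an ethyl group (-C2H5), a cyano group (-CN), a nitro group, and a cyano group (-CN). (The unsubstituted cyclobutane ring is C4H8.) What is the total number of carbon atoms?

Atom tally by fragment:
  cyclobutane ring core → C:4 H:8
  (− 4 ring H displaced by substituents)
  + C2H5 → C:2 H:5
  + CN → C:1 N:1
  + NO2 → N:1 O:2
  + CN → C:1 N:1
Element totals:
  C: 8
  H: 9
  N: 3
  O: 2

8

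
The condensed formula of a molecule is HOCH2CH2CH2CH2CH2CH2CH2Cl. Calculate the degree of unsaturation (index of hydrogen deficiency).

Atom tally by fragment:
  HOCH2 → C:1 H:3 O:1
  CH2 → C:1 H:2
  CH2 → C:1 H:2
  CH2 → C:1 H:2
  CH2 → C:1 H:2
  CH2 → C:1 H:2
  CH2Cl → C:1 H:2 Cl:1
Element totals:
  C: 7
  H: 15
  Cl: 1
  O: 1
Molecular formula: C7H15ClO.
DoU = (2C + 2 + N − H − X) / 2 = (2·7 + 2 + 0 − 15 − 1) / 2 = 0.

0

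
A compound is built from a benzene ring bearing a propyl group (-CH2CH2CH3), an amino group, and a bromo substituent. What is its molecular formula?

C9H12BrN

Atom tally by fragment:
  benzene ring core → C:6 H:6
  (− 3 ring H displaced by substituents)
  + CH2CH2CH3 → C:3 H:7
  + NH2 → N:1 H:2
  + Br → Br:1
Element totals:
  C: 9
  H: 12
  Br: 1
  N: 1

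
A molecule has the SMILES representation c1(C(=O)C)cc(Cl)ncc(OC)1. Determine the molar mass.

185.61 g/mol

Atom tally by fragment:
  pyridine ring core → C:5 H:5 N:1
  (− 3 ring H displaced by substituents)
  + COCH3 → C:2 H:3 O:1
  + Cl → Cl:1
  + OCH3 → C:1 H:3 O:1
Element totals:
  C: 8
  H: 8
  Cl: 1
  N: 1
  O: 2
Molecular formula: C8H8ClNO2.
  M = 8(12.011) + 8(1.008) + 35.45 + 14.007 + 2(15.999)
    = 96.088 + 8.064 + 35.450 + 14.007 + 31.998 = 185.607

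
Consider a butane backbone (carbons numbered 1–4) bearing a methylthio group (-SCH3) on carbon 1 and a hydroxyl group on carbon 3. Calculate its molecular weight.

Atom tally by fragment:
  CH3SCH2 → C:2 H:5 S:1
  CH2 → C:1 H:2
  CH(OH) → C:1 H:2 O:1
  CH3 → C:1 H:3
Element totals:
  C: 5
  H: 12
  O: 1
  S: 1
Molecular formula: C5H12OS.
  M = 5(12.011) + 12(1.008) + 15.999 + 32.06
    = 60.055 + 12.096 + 15.999 + 32.060 = 120.210

120.21 g/mol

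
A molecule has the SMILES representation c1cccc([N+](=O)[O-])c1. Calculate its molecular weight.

Atom tally by fragment:
  benzene ring core → C:6 H:6
  (− 1 ring H displaced by substituents)
  + NO2 → N:1 O:2
Element totals:
  C: 6
  H: 5
  N: 1
  O: 2
Molecular formula: C6H5NO2.
  M = 6(12.011) + 5(1.008) + 14.007 + 2(15.999)
    = 72.066 + 5.040 + 14.007 + 31.998 = 123.111

123.11 g/mol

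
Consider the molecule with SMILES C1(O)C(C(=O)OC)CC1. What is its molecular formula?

Atom tally by fragment:
  cyclobutane ring core → C:4 H:8
  (− 2 ring H displaced by substituents)
  + OH → O:1 H:1
  + COOCH3 → C:2 H:3 O:2
Element totals:
  C: 6
  H: 10
  O: 3

C6H10O3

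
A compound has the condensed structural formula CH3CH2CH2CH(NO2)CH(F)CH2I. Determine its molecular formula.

C6H11FINO2

Atom tally by fragment:
  CH3 → C:1 H:3
  CH2 → C:1 H:2
  CH2 → C:1 H:2
  CH(NO2) → C:1 H:1 N:1 O:2
  CH(F) → C:1 H:1 F:1
  CH2I → C:1 H:2 I:1
Element totals:
  C: 6
  H: 11
  F: 1
  I: 1
  N: 1
  O: 2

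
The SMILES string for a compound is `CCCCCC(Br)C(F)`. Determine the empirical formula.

C7H14BrF

Atom tally by fragment:
  CH3 → C:1 H:3
  CH2 → C:1 H:2
  CH2 → C:1 H:2
  CH2 → C:1 H:2
  CH2 → C:1 H:2
  CH(Br) → C:1 H:1 Br:1
  CH2F → C:1 H:2 F:1
Element totals:
  C: 7
  H: 14
  Br: 1
  F: 1
Molecular formula: C7H14BrF.
gcd of subscripts (1, 7, 1, 14) = 1, so the empirical formula equals the molecular formula.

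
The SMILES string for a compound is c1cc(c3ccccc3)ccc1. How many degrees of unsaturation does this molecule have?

8

Atom tally by fragment:
  benzene ring core → C:6 H:6
  (− 1 ring H displaced by substituents)
  + C6H5 → C:6 H:5
Element totals:
  C: 12
  H: 10
Molecular formula: C12H10.
DoU = (2C + 2 + N − H − X) / 2 = (2·12 + 2 + 0 − 10 − 0) / 2 = 8.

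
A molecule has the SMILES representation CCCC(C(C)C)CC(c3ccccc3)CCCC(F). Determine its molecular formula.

Atom tally by fragment:
  CH3 → C:1 H:3
  CH2 → C:1 H:2
  CH2 → C:1 H:2
  CH(CH(CH3)2) → C:4 H:8
  CH2 → C:1 H:2
  CH(C6H5) → C:7 H:6
  CH2 → C:1 H:2
  CH2 → C:1 H:2
  CH2 → C:1 H:2
  CH2F → C:1 H:2 F:1
Element totals:
  C: 19
  H: 31
  F: 1

C19H31F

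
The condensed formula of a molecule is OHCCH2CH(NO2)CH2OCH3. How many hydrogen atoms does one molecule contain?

9

Atom tally by fragment:
  OHCCH2 → C:2 H:3 O:1
  CH(NO2) → C:1 H:1 N:1 O:2
  CH2OCH3 → C:2 H:5 O:1
Element totals:
  C: 5
  H: 9
  N: 1
  O: 4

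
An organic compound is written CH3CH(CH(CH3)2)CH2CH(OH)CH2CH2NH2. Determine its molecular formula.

Atom tally by fragment:
  CH3 → C:1 H:3
  CH(CH(CH3)2) → C:4 H:8
  CH2 → C:1 H:2
  CH(OH) → C:1 H:2 O:1
  CH2 → C:1 H:2
  CH2NH2 → C:1 H:4 N:1
Element totals:
  C: 9
  H: 21
  N: 1
  O: 1

C9H21NO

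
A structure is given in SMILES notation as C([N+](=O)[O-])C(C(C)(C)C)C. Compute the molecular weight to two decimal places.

145.20 g/mol

Atom tally by fragment:
  O2NCH2 → C:1 H:2 N:1 O:2
  CH(C(CH3)3) → C:5 H:10
  CH3 → C:1 H:3
Element totals:
  C: 7
  H: 15
  N: 1
  O: 2
Molecular formula: C7H15NO2.
  M = 7(12.011) + 15(1.008) + 14.007 + 2(15.999)
    = 84.077 + 15.120 + 14.007 + 31.998 = 145.202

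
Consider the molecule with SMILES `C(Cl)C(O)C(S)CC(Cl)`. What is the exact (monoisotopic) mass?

187.9829

Atom tally by fragment:
  ClCH2 → C:1 H:2 Cl:1
  CH(OH) → C:1 H:2 O:1
  CH(SH) → C:1 H:2 S:1
  CH2 → C:1 H:2
  CH2Cl → C:1 H:2 Cl:1
Element totals:
  C: 5
  H: 10
  Cl: 2
  O: 1
  S: 1
Molecular formula: C5H10Cl2OS.
  M = 5(12.0) + 10(1.007825) + 2(34.968853) + 15.994915 + 31.972071
    = 60.000000 + 10.078250 + 69.937706 + 15.994915 + 31.972071 = 187.982942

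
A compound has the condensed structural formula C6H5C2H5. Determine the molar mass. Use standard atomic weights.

Element totals:
  C: 8
  H: 10
Molecular formula: C8H10.
  M = 8(12.011) + 10(1.008)
    = 96.088 + 10.080 = 106.168

106.17 g/mol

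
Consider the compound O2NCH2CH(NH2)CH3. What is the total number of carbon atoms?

Atom tally by fragment:
  O2NCH2 → C:1 H:2 N:1 O:2
  CH(NH2) → C:1 H:3 N:1
  CH3 → C:1 H:3
Element totals:
  C: 3
  H: 8
  N: 2
  O: 2

3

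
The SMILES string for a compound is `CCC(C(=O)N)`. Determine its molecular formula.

C4H9NO

Atom tally by fragment:
  CH3 → C:1 H:3
  CH2 → C:1 H:2
  CH2CONH2 → C:2 H:4 O:1 N:1
Element totals:
  C: 4
  H: 9
  N: 1
  O: 1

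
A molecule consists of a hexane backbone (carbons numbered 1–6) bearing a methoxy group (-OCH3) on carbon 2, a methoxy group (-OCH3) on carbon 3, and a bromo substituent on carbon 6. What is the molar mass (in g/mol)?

225.13 g/mol

Atom tally by fragment:
  CH3 → C:1 H:3
  CH(OCH3) → C:2 H:4 O:1
  CH(OCH3) → C:2 H:4 O:1
  CH2 → C:1 H:2
  CH2 → C:1 H:2
  CH2Br → C:1 H:2 Br:1
Element totals:
  C: 8
  H: 17
  Br: 1
  O: 2
Molecular formula: C8H17BrO2.
  M = 8(12.011) + 17(1.008) + 79.904 + 2(15.999)
    = 96.088 + 17.136 + 79.904 + 31.998 = 225.126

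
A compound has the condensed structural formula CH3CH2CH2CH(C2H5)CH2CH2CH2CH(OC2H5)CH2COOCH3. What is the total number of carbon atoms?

Element totals:
  C: 15
  H: 30
  O: 3

15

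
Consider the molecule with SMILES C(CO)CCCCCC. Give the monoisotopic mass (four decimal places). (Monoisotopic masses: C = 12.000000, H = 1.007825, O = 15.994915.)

130.1358

Atom tally by fragment:
  HOCH2CH2 → C:2 H:5 O:1
  CH2 → C:1 H:2
  CH2 → C:1 H:2
  CH2 → C:1 H:2
  CH2 → C:1 H:2
  CH2 → C:1 H:2
  CH3 → C:1 H:3
Element totals:
  C: 8
  H: 18
  O: 1
Molecular formula: C8H18O.
  M = 8(12.0) + 18(1.007825) + 15.994915
    = 96.000000 + 18.140850 + 15.994915 = 130.135765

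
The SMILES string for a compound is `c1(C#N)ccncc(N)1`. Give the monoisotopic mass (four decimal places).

Atom tally by fragment:
  pyridine ring core → C:5 H:5 N:1
  (− 2 ring H displaced by substituents)
  + CN → C:1 N:1
  + NH2 → N:1 H:2
Element totals:
  C: 6
  H: 5
  N: 3
Molecular formula: C6H5N3.
  M = 6(12.0) + 5(1.007825) + 3(14.003074)
    = 72.000000 + 5.039125 + 42.009222 = 119.048347

119.0483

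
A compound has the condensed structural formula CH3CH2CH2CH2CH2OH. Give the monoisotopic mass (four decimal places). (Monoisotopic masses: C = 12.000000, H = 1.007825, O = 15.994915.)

88.0888

Element totals:
  C: 5
  H: 12
  O: 1
Molecular formula: C5H12O.
  M = 5(12.0) + 12(1.007825) + 15.994915
    = 60.000000 + 12.093900 + 15.994915 = 88.088815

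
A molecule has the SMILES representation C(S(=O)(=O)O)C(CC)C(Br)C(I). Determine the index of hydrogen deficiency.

0

Atom tally by fragment:
  HO3SCH2 → C:1 H:3 S:1 O:3
  CH(C2H5) → C:3 H:6
  CH(Br) → C:1 H:1 Br:1
  CH2I → C:1 H:2 I:1
Element totals:
  C: 6
  H: 12
  Br: 1
  I: 1
  O: 3
  S: 1
Molecular formula: C6H12BrIO3S.
DoU = (2C + 2 + N − H − X) / 2 = (2·6 + 2 + 0 − 12 − 2) / 2 = 0.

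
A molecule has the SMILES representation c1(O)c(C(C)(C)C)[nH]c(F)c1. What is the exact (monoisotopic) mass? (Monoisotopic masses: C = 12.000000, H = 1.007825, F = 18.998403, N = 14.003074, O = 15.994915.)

157.0903

Atom tally by fragment:
  pyrrole ring core → C:4 H:5 N:1
  (− 3 ring H displaced by substituents)
  + OH → O:1 H:1
  + C(CH3)3 → C:4 H:9
  + F → F:1
Element totals:
  C: 8
  H: 12
  F: 1
  N: 1
  O: 1
Molecular formula: C8H12FNO.
  M = 8(12.0) + 12(1.007825) + 18.998403 + 14.003074 + 15.994915
    = 96.000000 + 12.093900 + 18.998403 + 14.003074 + 15.994915 = 157.090292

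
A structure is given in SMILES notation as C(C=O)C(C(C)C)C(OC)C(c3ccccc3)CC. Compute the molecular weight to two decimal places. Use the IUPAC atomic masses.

262.39 g/mol

Atom tally by fragment:
  OHCCH2 → C:2 H:3 O:1
  CH(CH(CH3)2) → C:4 H:8
  CH(OCH3) → C:2 H:4 O:1
  CH(C6H5) → C:7 H:6
  CH2 → C:1 H:2
  CH3 → C:1 H:3
Element totals:
  C: 17
  H: 26
  O: 2
Molecular formula: C17H26O2.
  M = 17(12.011) + 26(1.008) + 2(15.999)
    = 204.187 + 26.208 + 31.998 = 262.393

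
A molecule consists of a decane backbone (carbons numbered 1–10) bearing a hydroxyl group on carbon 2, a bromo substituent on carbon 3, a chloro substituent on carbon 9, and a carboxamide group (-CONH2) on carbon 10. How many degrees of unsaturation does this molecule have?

Atom tally by fragment:
  CH3 → C:1 H:3
  CH(OH) → C:1 H:2 O:1
  CH(Br) → C:1 H:1 Br:1
  CH2 → C:1 H:2
  CH2 → C:1 H:2
  CH2 → C:1 H:2
  CH2 → C:1 H:2
  CH2 → C:1 H:2
  CH(Cl) → C:1 H:1 Cl:1
  CH2CONH2 → C:2 H:4 O:1 N:1
Element totals:
  C: 11
  H: 21
  Br: 1
  Cl: 1
  N: 1
  O: 2
Molecular formula: C11H21BrClNO2.
DoU = (2C + 2 + N − H − X) / 2 = (2·11 + 2 + 1 − 21 − 2) / 2 = 1.

1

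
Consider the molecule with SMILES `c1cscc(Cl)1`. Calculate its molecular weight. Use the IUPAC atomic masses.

118.58 g/mol

Atom tally by fragment:
  thiophene ring core → C:4 H:4 S:1
  (− 1 ring H displaced by substituents)
  + Cl → Cl:1
Element totals:
  C: 4
  H: 3
  Cl: 1
  S: 1
Molecular formula: C4H3ClS.
  M = 4(12.011) + 3(1.008) + 35.45 + 32.06
    = 48.044 + 3.024 + 35.450 + 32.060 = 118.578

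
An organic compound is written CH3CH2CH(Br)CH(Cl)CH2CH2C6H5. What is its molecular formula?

Element totals:
  C: 12
  H: 16
  Br: 1
  Cl: 1

C12H16BrCl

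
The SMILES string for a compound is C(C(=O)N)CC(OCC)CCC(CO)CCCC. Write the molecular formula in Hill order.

Atom tally by fragment:
  H2NOCCH2 → C:2 H:4 O:1 N:1
  CH2 → C:1 H:2
  CH(OC2H5) → C:3 H:6 O:1
  CH2 → C:1 H:2
  CH2 → C:1 H:2
  CH(CH2OH) → C:2 H:4 O:1
  CH2 → C:1 H:2
  CH2 → C:1 H:2
  CH2 → C:1 H:2
  CH3 → C:1 H:3
Element totals:
  C: 14
  H: 29
  N: 1
  O: 3

C14H29NO3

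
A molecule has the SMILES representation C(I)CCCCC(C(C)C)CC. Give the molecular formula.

C11H23I

Atom tally by fragment:
  ICH2 → C:1 H:2 I:1
  CH2 → C:1 H:2
  CH2 → C:1 H:2
  CH2 → C:1 H:2
  CH2 → C:1 H:2
  CH(CH(CH3)2) → C:4 H:8
  CH2 → C:1 H:2
  CH3 → C:1 H:3
Element totals:
  C: 11
  H: 23
  I: 1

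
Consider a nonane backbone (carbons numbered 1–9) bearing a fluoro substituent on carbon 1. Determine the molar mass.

Atom tally by fragment:
  FCH2 → C:1 H:2 F:1
  CH2 → C:1 H:2
  CH2 → C:1 H:2
  CH2 → C:1 H:2
  CH2 → C:1 H:2
  CH2 → C:1 H:2
  CH2 → C:1 H:2
  CH2 → C:1 H:2
  CH3 → C:1 H:3
Element totals:
  C: 9
  H: 19
  F: 1
Molecular formula: C9H19F.
  M = 9(12.011) + 19(1.008) + 18.998
    = 108.099 + 19.152 + 18.998 = 146.249

146.25 g/mol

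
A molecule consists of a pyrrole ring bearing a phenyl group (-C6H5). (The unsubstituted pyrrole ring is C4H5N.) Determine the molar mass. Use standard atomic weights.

143.19 g/mol

Atom tally by fragment:
  pyrrole ring core → C:4 H:5 N:1
  (− 1 ring H displaced by substituents)
  + C6H5 → C:6 H:5
Element totals:
  C: 10
  H: 9
  N: 1
Molecular formula: C10H9N.
  M = 10(12.011) + 9(1.008) + 14.007
    = 120.110 + 9.072 + 14.007 = 143.189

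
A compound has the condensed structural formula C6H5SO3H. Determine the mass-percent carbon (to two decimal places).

45.56%

Element totals:
  C: 6
  H: 6
  O: 3
  S: 1
Molecular formula: C6H6O3S.
Molar mass = 158.171 g/mol.
Mass from C: 6 × 12.011 = 72.066 g/mol.
%C = 72.066 / 158.171 × 100 = 45.56%.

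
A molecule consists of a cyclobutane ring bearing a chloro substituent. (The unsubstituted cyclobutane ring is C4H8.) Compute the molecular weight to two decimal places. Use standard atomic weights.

90.55 g/mol

Atom tally by fragment:
  cyclobutane ring core → C:4 H:8
  (− 1 ring H displaced by substituents)
  + Cl → Cl:1
Element totals:
  C: 4
  H: 7
  Cl: 1
Molecular formula: C4H7Cl.
  M = 4(12.011) + 7(1.008) + 35.45
    = 48.044 + 7.056 + 35.450 = 90.550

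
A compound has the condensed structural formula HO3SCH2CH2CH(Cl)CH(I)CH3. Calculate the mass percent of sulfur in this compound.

Atom tally by fragment:
  HO3SCH2 → C:1 H:3 S:1 O:3
  CH2 → C:1 H:2
  CH(Cl) → C:1 H:1 Cl:1
  CH(I) → C:1 H:1 I:1
  CH3 → C:1 H:3
Element totals:
  C: 5
  H: 10
  Cl: 1
  I: 1
  O: 3
  S: 1
Molecular formula: C5H10ClIO3S.
Molar mass = 312.546 g/mol.
Mass from S: 1 × 32.06 = 32.060 g/mol.
%S = 32.060 / 312.546 × 100 = 10.26%.

10.26%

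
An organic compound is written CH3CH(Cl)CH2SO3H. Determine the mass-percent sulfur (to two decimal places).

Atom tally by fragment:
  CH3 → C:1 H:3
  CH(Cl) → C:1 H:1 Cl:1
  CH2SO3H → C:1 H:3 S:1 O:3
Element totals:
  C: 3
  H: 7
  Cl: 1
  O: 3
  S: 1
Molecular formula: C3H7ClO3S.
Molar mass = 158.596 g/mol.
Mass from S: 1 × 32.06 = 32.060 g/mol.
%S = 32.060 / 158.596 × 100 = 20.21%.

20.21%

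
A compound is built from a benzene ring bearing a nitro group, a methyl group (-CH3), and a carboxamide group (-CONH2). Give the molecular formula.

C8H8N2O3

Atom tally by fragment:
  benzene ring core → C:6 H:6
  (− 3 ring H displaced by substituents)
  + NO2 → N:1 O:2
  + CH3 → C:1 H:3
  + CONH2 → C:1 H:2 O:1 N:1
Element totals:
  C: 8
  H: 8
  N: 2
  O: 3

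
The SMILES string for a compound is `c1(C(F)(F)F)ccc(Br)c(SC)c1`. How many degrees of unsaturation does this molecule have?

4

Atom tally by fragment:
  benzene ring core → C:6 H:6
  (− 3 ring H displaced by substituents)
  + CF3 → C:1 F:3
  + Br → Br:1
  + SCH3 → C:1 H:3 S:1
Element totals:
  C: 8
  H: 6
  Br: 1
  F: 3
  S: 1
Molecular formula: C8H6BrF3S.
DoU = (2C + 2 + N − H − X) / 2 = (2·8 + 2 + 0 − 6 − 4) / 2 = 4.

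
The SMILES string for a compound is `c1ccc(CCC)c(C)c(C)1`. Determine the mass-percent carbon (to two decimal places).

Atom tally by fragment:
  benzene ring core → C:6 H:6
  (− 3 ring H displaced by substituents)
  + CH2CH2CH3 → C:3 H:7
  + CH3 → C:1 H:3
  + CH3 → C:1 H:3
Element totals:
  C: 11
  H: 16
Molecular formula: C11H16.
Molar mass = 148.249 g/mol.
Mass from C: 11 × 12.011 = 132.121 g/mol.
%C = 132.121 / 148.249 × 100 = 89.12%.

89.12%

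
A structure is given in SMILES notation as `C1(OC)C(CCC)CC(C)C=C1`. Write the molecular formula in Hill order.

C11H20O

Atom tally by fragment:
  cyclohexene ring core → C:6 H:10
  (− 3 ring H displaced by substituents)
  + OCH3 → C:1 H:3 O:1
  + CH2CH2CH3 → C:3 H:7
  + CH3 → C:1 H:3
Element totals:
  C: 11
  H: 20
  O: 1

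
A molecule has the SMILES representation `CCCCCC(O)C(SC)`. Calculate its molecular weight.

Atom tally by fragment:
  CH3 → C:1 H:3
  CH2 → C:1 H:2
  CH2 → C:1 H:2
  CH2 → C:1 H:2
  CH2 → C:1 H:2
  CH(OH) → C:1 H:2 O:1
  CH2SCH3 → C:2 H:5 S:1
Element totals:
  C: 8
  H: 18
  O: 1
  S: 1
Molecular formula: C8H18OS.
  M = 8(12.011) + 18(1.008) + 15.999 + 32.06
    = 96.088 + 18.144 + 15.999 + 32.060 = 162.291

162.29 g/mol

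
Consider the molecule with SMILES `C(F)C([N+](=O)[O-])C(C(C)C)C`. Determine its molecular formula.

C7H14FNO2

Atom tally by fragment:
  FCH2 → C:1 H:2 F:1
  CH(NO2) → C:1 H:1 N:1 O:2
  CH(CH(CH3)2) → C:4 H:8
  CH3 → C:1 H:3
Element totals:
  C: 7
  H: 14
  F: 1
  N: 1
  O: 2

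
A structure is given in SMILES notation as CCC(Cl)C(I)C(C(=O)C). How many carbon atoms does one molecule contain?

Atom tally by fragment:
  CH3 → C:1 H:3
  CH2 → C:1 H:2
  CH(Cl) → C:1 H:1 Cl:1
  CH(I) → C:1 H:1 I:1
  CH2COCH3 → C:3 H:5 O:1
Element totals:
  C: 7
  H: 12
  Cl: 1
  I: 1
  O: 1

7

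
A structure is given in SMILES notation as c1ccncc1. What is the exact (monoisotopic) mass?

Atom tally by fragment:
  pyridine ring core → C:5 H:5 N:1
Element totals:
  C: 5
  H: 5
  N: 1
Molecular formula: C5H5N.
  M = 5(12.0) + 5(1.007825) + 14.003074
    = 60.000000 + 5.039125 + 14.003074 = 79.042199

79.0422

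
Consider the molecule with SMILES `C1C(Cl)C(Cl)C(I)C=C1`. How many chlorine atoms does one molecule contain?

2

Atom tally by fragment:
  cyclohexene ring core → C:6 H:10
  (− 3 ring H displaced by substituents)
  + Cl → Cl:1
  + Cl → Cl:1
  + I → I:1
Element totals:
  C: 6
  H: 7
  Cl: 2
  I: 1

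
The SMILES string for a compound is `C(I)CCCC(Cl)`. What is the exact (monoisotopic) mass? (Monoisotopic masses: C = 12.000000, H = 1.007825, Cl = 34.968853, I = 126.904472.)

231.9516

Atom tally by fragment:
  ICH2 → C:1 H:2 I:1
  CH2 → C:1 H:2
  CH2 → C:1 H:2
  CH2 → C:1 H:2
  CH2Cl → C:1 H:2 Cl:1
Element totals:
  C: 5
  H: 10
  Cl: 1
  I: 1
Molecular formula: C5H10ClI.
  M = 5(12.0) + 10(1.007825) + 34.968853 + 126.904472
    = 60.000000 + 10.078250 + 34.968853 + 126.904472 = 231.951575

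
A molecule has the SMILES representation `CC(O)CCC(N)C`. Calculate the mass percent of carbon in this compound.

Atom tally by fragment:
  CH3 → C:1 H:3
  CH(OH) → C:1 H:2 O:1
  CH2 → C:1 H:2
  CH2 → C:1 H:2
  CH(NH2) → C:1 H:3 N:1
  CH3 → C:1 H:3
Element totals:
  C: 6
  H: 15
  N: 1
  O: 1
Molecular formula: C6H15NO.
Molar mass = 117.192 g/mol.
Mass from C: 6 × 12.011 = 72.066 g/mol.
%C = 72.066 / 117.192 × 100 = 61.49%.

61.49%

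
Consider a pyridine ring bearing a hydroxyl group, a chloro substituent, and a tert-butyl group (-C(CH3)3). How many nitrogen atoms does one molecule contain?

1

Atom tally by fragment:
  pyridine ring core → C:5 H:5 N:1
  (− 3 ring H displaced by substituents)
  + OH → O:1 H:1
  + Cl → Cl:1
  + C(CH3)3 → C:4 H:9
Element totals:
  C: 9
  H: 12
  Cl: 1
  N: 1
  O: 1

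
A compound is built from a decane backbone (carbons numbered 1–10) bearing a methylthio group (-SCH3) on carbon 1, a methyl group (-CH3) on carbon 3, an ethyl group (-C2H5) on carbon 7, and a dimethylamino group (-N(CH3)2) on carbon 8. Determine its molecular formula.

C16H35NS

Atom tally by fragment:
  CH3SCH2 → C:2 H:5 S:1
  CH2 → C:1 H:2
  CH(CH3) → C:2 H:4
  CH2 → C:1 H:2
  CH2 → C:1 H:2
  CH2 → C:1 H:2
  CH(C2H5) → C:3 H:6
  CH(N(CH3)2) → C:3 H:7 N:1
  CH2 → C:1 H:2
  CH3 → C:1 H:3
Element totals:
  C: 16
  H: 35
  N: 1
  S: 1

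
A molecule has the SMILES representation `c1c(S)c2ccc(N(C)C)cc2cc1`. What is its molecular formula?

C12H13NS

Atom tally by fragment:
  naphthalene ring system core → C:10 H:8
  (− 2 ring H displaced by substituents)
  + SH → S:1 H:1
  + N(CH3)2 → N:1 C:2 H:6
Element totals:
  C: 12
  H: 13
  N: 1
  S: 1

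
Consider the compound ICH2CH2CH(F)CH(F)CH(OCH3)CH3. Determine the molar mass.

278.08 g/mol

Atom tally by fragment:
  ICH2 → C:1 H:2 I:1
  CH2 → C:1 H:2
  CH(F) → C:1 H:1 F:1
  CH(F) → C:1 H:1 F:1
  CH(OCH3) → C:2 H:4 O:1
  CH3 → C:1 H:3
Element totals:
  C: 7
  H: 13
  F: 2
  I: 1
  O: 1
Molecular formula: C7H13F2IO.
  M = 7(12.011) + 13(1.008) + 2(18.998) + 126.904 + 15.999
    = 84.077 + 13.104 + 37.996 + 126.904 + 15.999 = 278.080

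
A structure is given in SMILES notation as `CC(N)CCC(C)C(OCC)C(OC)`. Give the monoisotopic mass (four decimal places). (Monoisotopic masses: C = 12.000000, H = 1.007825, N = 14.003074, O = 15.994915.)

203.1885

Atom tally by fragment:
  CH3 → C:1 H:3
  CH(NH2) → C:1 H:3 N:1
  CH2 → C:1 H:2
  CH2 → C:1 H:2
  CH(CH3) → C:2 H:4
  CH(OC2H5) → C:3 H:6 O:1
  CH2OCH3 → C:2 H:5 O:1
Element totals:
  C: 11
  H: 25
  N: 1
  O: 2
Molecular formula: C11H25NO2.
  M = 11(12.0) + 25(1.007825) + 14.003074 + 2(15.994915)
    = 132.000000 + 25.195625 + 14.003074 + 31.989830 = 203.188529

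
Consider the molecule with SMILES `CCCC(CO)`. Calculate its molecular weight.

Atom tally by fragment:
  CH3 → C:1 H:3
  CH2 → C:1 H:2
  CH2 → C:1 H:2
  CH2CH2OH → C:2 H:5 O:1
Element totals:
  C: 5
  H: 12
  O: 1
Molecular formula: C5H12O.
  M = 5(12.011) + 12(1.008) + 15.999
    = 60.055 + 12.096 + 15.999 = 88.150

88.15 g/mol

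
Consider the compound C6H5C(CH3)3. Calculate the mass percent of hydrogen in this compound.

10.51%

Element totals:
  C: 10
  H: 14
Molecular formula: C10H14.
Molar mass = 134.222 g/mol.
Mass from H: 14 × 1.008 = 14.112 g/mol.
%H = 14.112 / 134.222 × 100 = 10.51%.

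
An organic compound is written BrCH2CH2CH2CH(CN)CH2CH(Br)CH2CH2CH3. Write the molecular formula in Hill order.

C10H17Br2N

Atom tally by fragment:
  BrCH2 → C:1 H:2 Br:1
  CH2 → C:1 H:2
  CH2 → C:1 H:2
  CH(CN) → C:2 H:1 N:1
  CH2 → C:1 H:2
  CH(Br) → C:1 H:1 Br:1
  CH2 → C:1 H:2
  CH2 → C:1 H:2
  CH3 → C:1 H:3
Element totals:
  C: 10
  H: 17
  Br: 2
  N: 1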